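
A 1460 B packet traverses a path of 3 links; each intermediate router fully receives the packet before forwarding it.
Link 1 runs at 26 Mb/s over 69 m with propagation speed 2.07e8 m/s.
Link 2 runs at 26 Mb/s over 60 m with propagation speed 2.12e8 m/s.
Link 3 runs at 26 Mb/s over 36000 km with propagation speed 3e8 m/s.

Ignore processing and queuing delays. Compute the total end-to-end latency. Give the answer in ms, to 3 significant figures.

L = 1460 × 8 = 11680 bits.
Transmission delay per hop = L/R = 11680/26000000 = 0.449231 ms; 3 hops → 1.34769 ms.
Propagation delays (d/s per hop): 0.000333333, 0.000283019, 120 ms; sum = 120.001 ms.
End-to-end = 121 ms.

121 ms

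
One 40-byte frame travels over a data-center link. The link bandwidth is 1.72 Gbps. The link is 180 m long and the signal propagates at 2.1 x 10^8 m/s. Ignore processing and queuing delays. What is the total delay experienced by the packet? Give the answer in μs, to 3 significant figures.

L = 40 × 8 = 320 bits.
Transmission delay = L/R = 320 / 1720000000 = 0.186047 μs.
Propagation delay = d/s = 180 m / 210000000 m/s = 0.857143 μs.
Total = 1.04 μs.

1.04 μs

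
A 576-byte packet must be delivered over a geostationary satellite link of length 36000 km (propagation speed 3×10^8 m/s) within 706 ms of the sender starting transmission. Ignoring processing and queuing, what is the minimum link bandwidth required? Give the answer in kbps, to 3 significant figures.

7.86 kbps

L = 4608 bits.
Propagation delay = 36000000 / 300000000 = 120 ms.
Transmission budget = 706 − 120 = 586 ms.
R ≥ L / t_tx = 4608 bits / 0.586 s = 7.86 kbps.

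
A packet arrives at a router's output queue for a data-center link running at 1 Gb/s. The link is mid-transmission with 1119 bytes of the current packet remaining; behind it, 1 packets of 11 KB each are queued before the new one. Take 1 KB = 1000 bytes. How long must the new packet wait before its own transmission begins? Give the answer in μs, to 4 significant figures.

96.95 μs

Each queued packet: L/R = 88000/1000000000 = 88 μs.
1 queued → 88 μs.
Plus remaining 8952 bits of current packet: 8.952 μs.
Queuing delay = 96.95 μs.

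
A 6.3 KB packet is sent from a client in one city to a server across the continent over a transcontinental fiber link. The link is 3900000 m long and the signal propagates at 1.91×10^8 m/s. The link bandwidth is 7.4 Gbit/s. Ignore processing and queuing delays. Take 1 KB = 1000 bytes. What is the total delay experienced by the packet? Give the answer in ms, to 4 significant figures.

20.43 ms

L = 50400 bits.
Transmission delay = L/R = 50400 / 7400000000 = 0.00681081 ms.
Propagation delay = d/s = 3900000 m / 191000000 m/s = 20.4188 ms.
Total = 20.43 ms.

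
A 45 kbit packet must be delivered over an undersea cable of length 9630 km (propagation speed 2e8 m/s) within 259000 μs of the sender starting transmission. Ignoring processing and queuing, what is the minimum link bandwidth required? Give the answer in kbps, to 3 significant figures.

Propagation delay = 9630000 / 200000000 = 48150 μs.
Transmission budget = 259000 − 48150 = 210850 μs.
R ≥ L / t_tx = 45000 bits / 0.21085 s = 213 kbps.

213 kbps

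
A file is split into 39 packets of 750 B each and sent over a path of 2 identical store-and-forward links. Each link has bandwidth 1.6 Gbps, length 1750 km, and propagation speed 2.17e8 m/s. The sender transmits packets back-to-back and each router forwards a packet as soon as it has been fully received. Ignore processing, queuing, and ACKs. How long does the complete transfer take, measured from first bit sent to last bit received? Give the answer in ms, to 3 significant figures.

Per-hop transmission t_tx = L/R = 6000/1600000000 = 0.00375 ms.
Per-hop propagation t_prop = 1750000/217000000 = 8.06452 ms.
Pipeline fill: first packet needs 2·t_tx to clear all hops; remaining 38 packets each add one t_tx.
Total = (2+39-1)·t_tx + 2·t_prop = 40·0.00375 + 2·8.06452 = 16.3 ms.

16.3 ms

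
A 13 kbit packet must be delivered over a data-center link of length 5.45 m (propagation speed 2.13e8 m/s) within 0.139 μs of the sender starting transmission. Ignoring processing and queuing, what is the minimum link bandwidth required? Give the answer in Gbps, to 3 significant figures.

115 Gbps

Propagation delay = 5.45 / 213000000 = 0.0255869 μs.
Transmission budget = 0.139 − 0.0255869 = 0.113413 μs.
R ≥ L / t_tx = 13000 bits / 1.13413e-07 s = 115 Gbps.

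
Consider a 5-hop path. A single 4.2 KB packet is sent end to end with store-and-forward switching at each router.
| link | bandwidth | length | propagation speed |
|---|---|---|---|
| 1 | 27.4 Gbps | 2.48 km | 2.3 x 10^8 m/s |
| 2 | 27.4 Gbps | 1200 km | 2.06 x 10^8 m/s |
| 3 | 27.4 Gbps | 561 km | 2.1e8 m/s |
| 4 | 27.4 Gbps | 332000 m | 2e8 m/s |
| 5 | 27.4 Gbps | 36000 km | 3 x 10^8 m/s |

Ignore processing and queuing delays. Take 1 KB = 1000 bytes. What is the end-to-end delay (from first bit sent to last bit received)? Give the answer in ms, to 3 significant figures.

130 ms

L = 33600 bits.
Transmission delay per hop = L/R = 33600/27400000000 = 0.00122628 ms; 5 hops → 0.00613139 ms.
Propagation delays (d/s per hop): 0.0107826, 5.82524, 2.67143, 1.66, 120 ms; sum = 130.167 ms.
End-to-end = 130 ms.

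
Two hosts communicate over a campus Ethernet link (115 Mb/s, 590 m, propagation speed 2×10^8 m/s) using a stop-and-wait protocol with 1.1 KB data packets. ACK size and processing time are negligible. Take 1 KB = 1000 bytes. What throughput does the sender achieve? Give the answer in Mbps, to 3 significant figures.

107 Mbps

t_tx = L/R = 8800/115000000 = 7.65217e-05 s.
t_prop = 590/200000000 = 2.95e-06 s; RTT = 5.9e-06 s.
Cycle = t_tx + RTT = 8.24217e-05 s.
Throughput = L / cycle = 8800 / 8.24217e-05 = 107 Mbps.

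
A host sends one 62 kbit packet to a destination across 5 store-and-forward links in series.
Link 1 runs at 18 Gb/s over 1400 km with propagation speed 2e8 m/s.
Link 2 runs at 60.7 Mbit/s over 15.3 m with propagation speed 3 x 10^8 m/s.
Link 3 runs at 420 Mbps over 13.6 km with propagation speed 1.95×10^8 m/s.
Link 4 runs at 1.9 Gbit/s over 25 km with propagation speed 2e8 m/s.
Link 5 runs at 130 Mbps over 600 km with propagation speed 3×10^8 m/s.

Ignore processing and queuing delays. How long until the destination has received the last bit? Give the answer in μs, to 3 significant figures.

L = 62000 bits.
Transmission delays (L/R per hop): 3.44444, 1021.42, 147.619, 32.6316, 476.923 μs; sum = 1682.03 μs.
Propagation delays (d/s per hop): 7000, 0.051, 69.7436, 125, 2000 μs; sum = 9194.79 μs.
End-to-end = 10900 μs.

10900 μs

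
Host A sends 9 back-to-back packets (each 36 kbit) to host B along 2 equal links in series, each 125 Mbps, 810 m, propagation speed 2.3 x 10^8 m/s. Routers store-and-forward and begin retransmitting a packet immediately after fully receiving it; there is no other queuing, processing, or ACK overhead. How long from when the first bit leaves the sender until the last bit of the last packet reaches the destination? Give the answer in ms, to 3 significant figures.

2.89 ms

Per-hop transmission t_tx = L/R = 36000/125000000 = 0.288 ms.
Per-hop propagation t_prop = 810/2.3e+08 = 0.00352174 ms.
Pipeline fill: first packet needs 2·t_tx to clear all hops; remaining 8 packets each add one t_tx.
Total = (2+9-1)·t_tx + 2·t_prop = 10·0.288 + 2·0.00352174 = 2.89 ms.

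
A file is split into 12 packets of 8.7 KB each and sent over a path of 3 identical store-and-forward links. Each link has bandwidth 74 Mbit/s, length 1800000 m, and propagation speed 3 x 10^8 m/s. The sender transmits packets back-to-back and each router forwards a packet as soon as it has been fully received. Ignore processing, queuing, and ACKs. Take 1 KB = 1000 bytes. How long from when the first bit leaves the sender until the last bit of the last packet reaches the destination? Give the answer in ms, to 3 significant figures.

31.2 ms

Per-hop transmission t_tx = L/R = 69600/74000000 = 0.940541 ms.
Per-hop propagation t_prop = 1800000/300000000 = 6 ms.
Pipeline fill: first packet needs 3·t_tx to clear all hops; remaining 11 packets each add one t_tx.
Total = (3+12-1)·t_tx + 3·t_prop = 14·0.940541 + 3·6 = 31.2 ms.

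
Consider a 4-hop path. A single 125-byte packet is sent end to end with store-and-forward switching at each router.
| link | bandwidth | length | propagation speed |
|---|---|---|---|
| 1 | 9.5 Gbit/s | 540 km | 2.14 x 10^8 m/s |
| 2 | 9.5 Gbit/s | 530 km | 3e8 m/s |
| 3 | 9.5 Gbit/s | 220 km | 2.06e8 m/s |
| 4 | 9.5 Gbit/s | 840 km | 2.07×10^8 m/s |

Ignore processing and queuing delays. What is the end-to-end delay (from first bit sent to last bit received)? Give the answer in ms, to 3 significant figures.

9.42 ms

L = 125 × 8 = 1000 bits.
Transmission delay per hop = L/R = 1000/9500000000 = 0.000105263 ms; 4 hops → 0.000421053 ms.
Propagation delays (d/s per hop): 2.52336, 1.76667, 1.06796, 4.05797 ms; sum = 9.41596 ms.
End-to-end = 9.42 ms.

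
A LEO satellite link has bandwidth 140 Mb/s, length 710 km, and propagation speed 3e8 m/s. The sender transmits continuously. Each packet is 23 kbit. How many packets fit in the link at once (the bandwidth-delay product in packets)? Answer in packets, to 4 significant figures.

Propagation delay = 710000 / 300000000 = 0.00236667 s.
BDP = R × t_prop = 140000000 × 0.00236667 = 331333 bits.
In packets of 23000 bits: 14.41 packets.

14.41 packets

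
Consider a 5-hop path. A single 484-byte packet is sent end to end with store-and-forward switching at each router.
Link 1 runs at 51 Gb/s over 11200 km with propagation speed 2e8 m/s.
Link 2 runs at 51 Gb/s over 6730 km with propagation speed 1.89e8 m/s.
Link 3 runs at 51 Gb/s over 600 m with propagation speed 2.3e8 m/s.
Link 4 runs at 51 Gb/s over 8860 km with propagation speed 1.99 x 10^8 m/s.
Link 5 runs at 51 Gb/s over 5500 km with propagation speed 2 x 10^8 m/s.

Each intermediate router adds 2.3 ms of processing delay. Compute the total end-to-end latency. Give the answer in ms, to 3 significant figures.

L = 484 × 8 = 3872 bits.
Transmission delay per hop = L/R = 3872/51000000000 = 7.59216e-05 ms; 5 hops → 0.000379608 ms.
Propagation delays (d/s per hop): 56, 35.6085, 0.0026087, 44.5226, 27.5 ms; sum = 163.634 ms.
Processing at 4 router(s): 4 × 2.3 ms = 9.2 ms.
End-to-end = 173 ms.

173 ms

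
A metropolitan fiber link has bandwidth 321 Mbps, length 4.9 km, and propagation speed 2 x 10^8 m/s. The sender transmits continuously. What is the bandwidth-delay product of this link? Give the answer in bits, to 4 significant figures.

7865 bits

Propagation delay = 4900 / 200000000 = 2.45e-05 s.
BDP = R × t_prop = 321000000 × 2.45e-05 = 7864.5 bits.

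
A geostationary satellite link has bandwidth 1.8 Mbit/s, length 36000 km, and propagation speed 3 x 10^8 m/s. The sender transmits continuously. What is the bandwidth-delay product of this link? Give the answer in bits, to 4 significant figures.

Propagation delay = 36000000 / 300000000 = 0.12 s.
BDP = R × t_prop = 1800000 × 0.12 = 216000 bits.

216000 bits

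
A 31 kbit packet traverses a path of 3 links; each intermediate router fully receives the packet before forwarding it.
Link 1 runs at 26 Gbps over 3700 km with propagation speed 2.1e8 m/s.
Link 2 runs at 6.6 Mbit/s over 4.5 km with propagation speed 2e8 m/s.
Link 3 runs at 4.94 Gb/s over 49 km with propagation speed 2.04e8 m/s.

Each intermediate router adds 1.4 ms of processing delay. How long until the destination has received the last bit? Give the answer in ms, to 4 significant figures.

25.39 ms

L = 31000 bits.
Transmission delays (L/R per hop): 0.00119231, 4.69697, 0.0062753 ms; sum = 4.70444 ms.
Propagation delays (d/s per hop): 17.619, 0.0225, 0.240196 ms; sum = 17.8817 ms.
Processing at 2 router(s): 2 × 1.4 ms = 2.8 ms.
End-to-end = 25.39 ms.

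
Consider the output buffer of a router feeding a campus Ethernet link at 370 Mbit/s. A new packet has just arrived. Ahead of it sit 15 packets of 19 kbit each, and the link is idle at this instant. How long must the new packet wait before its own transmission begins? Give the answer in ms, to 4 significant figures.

Each queued packet: L/R = 19000/370000000 = 0.0513514 ms.
15 queued → 0.77027 ms.
Queuing delay = 0.7703 ms.

0.7703 ms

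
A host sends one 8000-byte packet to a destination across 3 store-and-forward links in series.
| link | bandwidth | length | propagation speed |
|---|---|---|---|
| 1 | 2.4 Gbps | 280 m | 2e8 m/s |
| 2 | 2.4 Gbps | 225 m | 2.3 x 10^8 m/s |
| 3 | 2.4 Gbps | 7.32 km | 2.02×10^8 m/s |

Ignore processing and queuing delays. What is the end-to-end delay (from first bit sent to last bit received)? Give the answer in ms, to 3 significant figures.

0.119 ms

L = 8000 × 8 = 64000 bits.
Transmission delay per hop = L/R = 64000/2400000000 = 0.0266667 ms; 3 hops → 0.08 ms.
Propagation delays (d/s per hop): 0.0014, 0.000978261, 0.0362376 ms; sum = 0.0386159 ms.
End-to-end = 0.119 ms.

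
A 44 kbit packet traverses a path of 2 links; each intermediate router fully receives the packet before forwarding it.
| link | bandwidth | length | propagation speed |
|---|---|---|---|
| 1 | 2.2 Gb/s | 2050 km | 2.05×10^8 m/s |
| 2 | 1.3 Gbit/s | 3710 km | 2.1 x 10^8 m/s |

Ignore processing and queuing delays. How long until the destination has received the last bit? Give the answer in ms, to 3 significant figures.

27.7 ms

L = 44000 bits.
Transmission delays (L/R per hop): 0.02, 0.0338462 ms; sum = 0.0538462 ms.
Propagation delays (d/s per hop): 10, 17.6667 ms; sum = 27.6667 ms.
End-to-end = 27.7 ms.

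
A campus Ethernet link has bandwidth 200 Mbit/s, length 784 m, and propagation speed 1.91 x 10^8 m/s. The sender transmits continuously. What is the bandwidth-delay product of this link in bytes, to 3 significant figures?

Propagation delay = 784 / 191000000 = 4.10471e-06 s.
BDP = R × t_prop = 200000000 × 4.10471e-06 = 820.942 bits.
In bytes: 820.942/8 = 103 bytes.

103 bytes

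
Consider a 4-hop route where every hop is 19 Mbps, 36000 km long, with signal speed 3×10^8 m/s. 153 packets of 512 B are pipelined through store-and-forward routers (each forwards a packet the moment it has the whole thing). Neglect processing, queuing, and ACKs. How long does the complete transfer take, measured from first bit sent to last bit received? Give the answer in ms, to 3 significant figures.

514 ms

Per-hop transmission t_tx = L/R = 4096/19000000 = 0.215579 ms.
Per-hop propagation t_prop = 36000000/300000000 = 120 ms.
Pipeline fill: first packet needs 4·t_tx to clear all hops; remaining 152 packets each add one t_tx.
Total = (4+153-1)·t_tx + 4·t_prop = 156·0.215579 + 4·120 = 514 ms.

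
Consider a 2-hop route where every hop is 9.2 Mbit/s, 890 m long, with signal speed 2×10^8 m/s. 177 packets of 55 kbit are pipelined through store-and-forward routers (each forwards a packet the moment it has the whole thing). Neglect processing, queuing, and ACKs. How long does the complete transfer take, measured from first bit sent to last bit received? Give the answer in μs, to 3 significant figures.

1060000 μs

Per-hop transmission t_tx = L/R = 55000/9200000 = 5978.26 μs.
Per-hop propagation t_prop = 890/200000000 = 4.45 μs.
Pipeline fill: first packet needs 2·t_tx to clear all hops; remaining 176 packets each add one t_tx.
Total = (2+177-1)·t_tx + 2·t_prop = 178·5978.26 + 2·4.45 = 1060000 μs.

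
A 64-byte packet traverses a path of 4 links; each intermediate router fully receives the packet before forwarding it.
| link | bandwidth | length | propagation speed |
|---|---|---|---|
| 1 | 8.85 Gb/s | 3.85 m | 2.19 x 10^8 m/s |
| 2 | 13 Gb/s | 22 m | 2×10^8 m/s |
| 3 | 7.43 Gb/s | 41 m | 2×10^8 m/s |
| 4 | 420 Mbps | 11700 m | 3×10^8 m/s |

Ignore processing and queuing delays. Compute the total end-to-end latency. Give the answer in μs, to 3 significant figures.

40.7 μs

L = 64 × 8 = 512 bits.
Transmission delays (L/R per hop): 0.0578531, 0.0393846, 0.0689098, 1.21905 μs; sum = 1.3852 μs.
Propagation delays (d/s per hop): 0.0175799, 0.11, 0.205, 39 μs; sum = 39.3326 μs.
End-to-end = 40.7 μs.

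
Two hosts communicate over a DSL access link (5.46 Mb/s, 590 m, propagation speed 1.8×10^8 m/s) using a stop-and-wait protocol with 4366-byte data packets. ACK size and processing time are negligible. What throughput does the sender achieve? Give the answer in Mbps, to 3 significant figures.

5.45 Mbps

t_tx = L/R = 34928/5460000 = 0.00639707 s.
t_prop = 590/180000000 = 3.27778e-06 s; RTT = 6.55556e-06 s.
Cycle = t_tx + RTT = 0.00640363 s.
Throughput = L / cycle = 34928 / 0.00640363 = 5.45 Mbps.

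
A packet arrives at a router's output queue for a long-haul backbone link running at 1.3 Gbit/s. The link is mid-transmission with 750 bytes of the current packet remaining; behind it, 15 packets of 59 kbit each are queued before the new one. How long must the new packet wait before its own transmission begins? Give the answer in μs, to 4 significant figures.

685.4 μs

Each queued packet: L/R = 59000/1300000000 = 45.3846 μs.
15 queued → 680.769 μs.
Plus remaining 6000 bits of current packet: 4.61538 μs.
Queuing delay = 685.4 μs.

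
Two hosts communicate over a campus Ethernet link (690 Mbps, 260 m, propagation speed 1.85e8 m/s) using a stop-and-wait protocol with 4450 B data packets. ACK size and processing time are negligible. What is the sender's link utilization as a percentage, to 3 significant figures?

t_tx = L/R = 35600/690000000 = 5.15942e-05 s.
t_prop = 260/185000000 = 1.40541e-06 s; RTT = 2.81081e-06 s.
Cycle = t_tx + RTT = 5.4405e-05 s.
Utilization = t_tx / cycle = 5.15942e-05/5.4405e-05 = 94.8 %.

94.8 %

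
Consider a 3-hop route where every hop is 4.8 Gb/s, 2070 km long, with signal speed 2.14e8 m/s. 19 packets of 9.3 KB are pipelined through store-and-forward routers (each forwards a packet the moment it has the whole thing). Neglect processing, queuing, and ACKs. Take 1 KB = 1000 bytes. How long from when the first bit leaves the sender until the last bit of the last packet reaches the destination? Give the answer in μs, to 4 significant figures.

Per-hop transmission t_tx = L/R = 74400/4800000000 = 15.5 μs.
Per-hop propagation t_prop = 2070000/214000000 = 9672.9 μs.
Pipeline fill: first packet needs 3·t_tx to clear all hops; remaining 18 packets each add one t_tx.
Total = (3+19-1)·t_tx + 3·t_prop = 21·15.5 + 3·9672.9 = 29340 μs.

29340 μs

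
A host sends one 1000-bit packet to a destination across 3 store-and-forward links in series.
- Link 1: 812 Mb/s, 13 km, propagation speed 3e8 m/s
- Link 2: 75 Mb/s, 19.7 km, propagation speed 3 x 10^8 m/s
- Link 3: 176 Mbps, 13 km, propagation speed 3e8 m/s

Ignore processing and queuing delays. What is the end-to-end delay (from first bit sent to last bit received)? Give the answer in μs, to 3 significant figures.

173 μs

Transmission delays (L/R per hop): 1.23153, 13.3333, 5.68182 μs; sum = 20.2467 μs.
Propagation delays (d/s per hop): 43.3333, 65.6667, 43.3333 μs; sum = 152.333 μs.
End-to-end = 173 μs.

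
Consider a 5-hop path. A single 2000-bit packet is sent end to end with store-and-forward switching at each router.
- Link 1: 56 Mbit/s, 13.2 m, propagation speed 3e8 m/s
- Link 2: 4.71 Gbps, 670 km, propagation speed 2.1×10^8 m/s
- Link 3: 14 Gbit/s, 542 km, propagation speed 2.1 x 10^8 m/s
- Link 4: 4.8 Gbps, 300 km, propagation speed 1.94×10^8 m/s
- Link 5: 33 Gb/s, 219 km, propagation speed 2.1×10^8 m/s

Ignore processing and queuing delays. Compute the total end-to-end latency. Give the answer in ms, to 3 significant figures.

Transmission delays (L/R per hop): 0.0357143, 0.000424628, 0.000142857, 0.000416667, 6.06061e-05 ms; sum = 0.036759 ms.
Propagation delays (d/s per hop): 4.4e-05, 3.19048, 2.58095, 1.54639, 1.04286 ms; sum = 8.36072 ms.
End-to-end = 8.40 ms.

8.40 ms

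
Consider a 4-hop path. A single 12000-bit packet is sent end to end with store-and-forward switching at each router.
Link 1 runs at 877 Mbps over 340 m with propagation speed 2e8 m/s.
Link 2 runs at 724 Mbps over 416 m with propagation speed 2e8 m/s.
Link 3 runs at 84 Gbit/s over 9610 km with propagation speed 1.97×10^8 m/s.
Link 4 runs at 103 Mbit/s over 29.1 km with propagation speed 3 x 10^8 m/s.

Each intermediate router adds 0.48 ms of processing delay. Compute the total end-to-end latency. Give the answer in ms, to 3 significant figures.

50.5 ms

Transmission delays (L/R per hop): 0.013683, 0.0165746, 0.000142857, 0.116505 ms; sum = 0.146905 ms.
Propagation delays (d/s per hop): 0.0017, 0.00208, 48.7817, 0.097 ms; sum = 48.8825 ms.
Processing at 3 router(s): 3 × 0.48 ms = 1.44 ms.
End-to-end = 50.5 ms.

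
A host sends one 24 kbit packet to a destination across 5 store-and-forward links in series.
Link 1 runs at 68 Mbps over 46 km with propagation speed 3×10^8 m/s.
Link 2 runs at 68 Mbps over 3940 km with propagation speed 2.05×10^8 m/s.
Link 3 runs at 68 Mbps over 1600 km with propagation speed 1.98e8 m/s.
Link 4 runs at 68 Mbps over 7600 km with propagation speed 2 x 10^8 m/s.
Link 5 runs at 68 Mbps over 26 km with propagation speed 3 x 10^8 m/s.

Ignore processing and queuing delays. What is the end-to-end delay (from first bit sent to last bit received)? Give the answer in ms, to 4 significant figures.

67.31 ms

L = 24000 bits.
Transmission delay per hop = L/R = 24000/68000000 = 0.352941 ms; 5 hops → 1.76471 ms.
Propagation delays (d/s per hop): 0.153333, 19.2195, 8.08081, 38, 0.0866667 ms; sum = 65.5403 ms.
End-to-end = 67.31 ms.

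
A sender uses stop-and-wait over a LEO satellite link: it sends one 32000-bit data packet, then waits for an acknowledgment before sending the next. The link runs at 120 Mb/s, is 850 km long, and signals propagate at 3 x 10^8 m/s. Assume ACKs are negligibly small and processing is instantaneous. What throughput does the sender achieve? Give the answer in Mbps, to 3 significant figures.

t_tx = L/R = 32000/120000000 = 0.000266667 s.
t_prop = 850000/300000000 = 0.00283333 s; RTT = 0.00566667 s.
Cycle = t_tx + RTT = 0.00593333 s.
Throughput = L / cycle = 32000 / 0.00593333 = 5.39 Mbps.

5.39 Mbps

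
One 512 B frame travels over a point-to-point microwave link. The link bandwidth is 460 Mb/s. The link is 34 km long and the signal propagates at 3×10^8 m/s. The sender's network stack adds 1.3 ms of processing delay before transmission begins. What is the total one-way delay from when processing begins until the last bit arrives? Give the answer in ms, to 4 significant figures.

L = 512 × 8 = 4096 bits.
Transmission delay = L/R = 4096 / 460000000 = 0.00890435 ms.
Propagation delay = d/s = 34000 m / 300000000 m/s = 0.113333 ms.
Plus processing delay 1.3 ms = 1.3 ms.
Total = 1.422 ms.

1.422 ms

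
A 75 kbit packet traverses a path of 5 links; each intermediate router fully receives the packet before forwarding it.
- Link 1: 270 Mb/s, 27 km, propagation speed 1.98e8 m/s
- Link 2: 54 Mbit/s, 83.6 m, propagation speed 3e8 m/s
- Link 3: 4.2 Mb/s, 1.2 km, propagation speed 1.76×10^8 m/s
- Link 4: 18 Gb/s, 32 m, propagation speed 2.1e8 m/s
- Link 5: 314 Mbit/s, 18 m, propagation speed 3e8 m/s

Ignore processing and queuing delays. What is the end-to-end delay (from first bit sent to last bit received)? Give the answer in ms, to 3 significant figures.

19.9 ms

L = 75000 bits.
Transmission delays (L/R per hop): 0.277778, 1.38889, 17.8571, 0.00416667, 0.238854 ms; sum = 19.7668 ms.
Propagation delays (d/s per hop): 0.136364, 0.000278667, 0.00681818, 0.000152381, 6e-05 ms; sum = 0.143673 ms.
End-to-end = 19.9 ms.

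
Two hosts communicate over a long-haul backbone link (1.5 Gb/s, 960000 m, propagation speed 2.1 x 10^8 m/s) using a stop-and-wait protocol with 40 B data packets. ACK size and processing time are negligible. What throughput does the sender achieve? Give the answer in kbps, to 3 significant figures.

t_tx = L/R = 320/1500000000 = 2.13333e-07 s.
t_prop = 960000/210000000 = 0.00457143 s; RTT = 0.00914286 s.
Cycle = t_tx + RTT = 0.00914307 s.
Throughput = L / cycle = 320 / 0.00914307 = 35.0 kbps.

35.0 kbps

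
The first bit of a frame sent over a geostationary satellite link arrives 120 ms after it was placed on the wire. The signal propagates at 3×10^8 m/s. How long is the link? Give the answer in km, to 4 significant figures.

d = s × t_prop = 300000000 × 0.12 = 36000 km.

36000 km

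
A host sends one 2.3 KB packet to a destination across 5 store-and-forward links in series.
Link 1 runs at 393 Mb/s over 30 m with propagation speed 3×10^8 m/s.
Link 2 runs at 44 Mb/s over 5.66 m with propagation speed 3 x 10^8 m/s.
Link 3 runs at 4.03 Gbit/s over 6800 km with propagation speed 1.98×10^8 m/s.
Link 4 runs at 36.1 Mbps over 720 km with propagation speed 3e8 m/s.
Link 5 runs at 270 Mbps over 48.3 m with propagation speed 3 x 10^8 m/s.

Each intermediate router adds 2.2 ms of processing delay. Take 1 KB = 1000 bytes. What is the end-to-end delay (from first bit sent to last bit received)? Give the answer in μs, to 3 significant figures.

L = 18400 bits.
Transmission delays (L/R per hop): 46.8193, 418.182, 4.56576, 509.695, 68.1481 μs; sum = 1047.41 μs.
Propagation delays (d/s per hop): 0.1, 0.0188667, 34343.4, 2400, 0.161 μs; sum = 36743.7 μs.
Processing at 4 router(s): 4 × 2.2 ms = 8800 μs.
End-to-end = 46600 μs.

46600 μs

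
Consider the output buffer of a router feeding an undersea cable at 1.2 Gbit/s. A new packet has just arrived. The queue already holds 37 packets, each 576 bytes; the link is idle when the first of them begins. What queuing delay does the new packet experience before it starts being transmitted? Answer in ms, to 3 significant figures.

0.142 ms

Each queued packet: L/R = 4608/1200000000 = 0.00384 ms.
37 queued → 0.14208 ms.
Queuing delay = 0.142 ms.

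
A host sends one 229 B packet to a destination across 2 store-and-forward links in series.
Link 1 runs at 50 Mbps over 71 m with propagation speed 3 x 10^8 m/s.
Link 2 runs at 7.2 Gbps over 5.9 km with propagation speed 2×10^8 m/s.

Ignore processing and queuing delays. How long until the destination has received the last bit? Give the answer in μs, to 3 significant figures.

L = 229 × 8 = 1832 bits.
Transmission delays (L/R per hop): 36.64, 0.254444 μs; sum = 36.8944 μs.
Propagation delays (d/s per hop): 0.236667, 29.5 μs; sum = 29.7367 μs.
End-to-end = 66.6 μs.

66.6 μs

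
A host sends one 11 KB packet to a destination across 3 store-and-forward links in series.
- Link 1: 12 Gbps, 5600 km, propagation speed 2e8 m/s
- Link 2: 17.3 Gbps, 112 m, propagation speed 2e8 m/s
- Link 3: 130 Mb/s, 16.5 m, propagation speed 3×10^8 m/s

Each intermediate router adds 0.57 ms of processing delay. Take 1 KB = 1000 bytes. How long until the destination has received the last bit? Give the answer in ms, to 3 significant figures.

L = 88000 bits.
Transmission delays (L/R per hop): 0.00733333, 0.00508671, 0.676923 ms; sum = 0.689343 ms.
Propagation delays (d/s per hop): 28, 0.00056, 5.5e-05 ms; sum = 28.0006 ms.
Processing at 2 router(s): 2 × 0.57 ms = 1.14 ms.
End-to-end = 29.8 ms.

29.8 ms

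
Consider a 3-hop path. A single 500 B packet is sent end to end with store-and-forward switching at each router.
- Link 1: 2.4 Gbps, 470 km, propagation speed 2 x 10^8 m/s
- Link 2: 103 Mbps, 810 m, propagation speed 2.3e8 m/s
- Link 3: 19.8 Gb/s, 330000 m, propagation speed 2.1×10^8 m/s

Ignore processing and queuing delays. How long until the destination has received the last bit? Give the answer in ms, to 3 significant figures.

3.97 ms

L = 500 × 8 = 4000 bits.
Transmission delays (L/R per hop): 0.00166667, 0.038835, 0.00020202 ms; sum = 0.0407036 ms.
Propagation delays (d/s per hop): 2.35, 0.00352174, 1.57143 ms; sum = 3.92495 ms.
End-to-end = 3.97 ms.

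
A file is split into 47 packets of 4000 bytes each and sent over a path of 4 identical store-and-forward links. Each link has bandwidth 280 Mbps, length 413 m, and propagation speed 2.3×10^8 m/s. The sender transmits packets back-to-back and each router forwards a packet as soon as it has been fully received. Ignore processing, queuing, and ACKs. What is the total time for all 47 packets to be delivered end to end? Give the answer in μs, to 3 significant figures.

Per-hop transmission t_tx = L/R = 32000/280000000 = 114.286 μs.
Per-hop propagation t_prop = 413/2.3e+08 = 1.79565 μs.
Pipeline fill: first packet needs 4·t_tx to clear all hops; remaining 46 packets each add one t_tx.
Total = (4+47-1)·t_tx + 4·t_prop = 50·114.286 + 4·1.79565 = 5720 μs.

5720 μs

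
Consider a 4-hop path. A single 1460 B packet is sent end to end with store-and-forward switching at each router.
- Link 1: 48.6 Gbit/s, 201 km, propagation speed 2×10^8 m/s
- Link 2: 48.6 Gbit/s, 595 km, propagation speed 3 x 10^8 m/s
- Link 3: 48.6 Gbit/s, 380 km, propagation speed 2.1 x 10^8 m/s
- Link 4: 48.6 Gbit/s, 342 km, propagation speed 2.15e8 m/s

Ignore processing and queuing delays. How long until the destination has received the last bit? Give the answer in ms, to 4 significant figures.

L = 1460 × 8 = 11680 bits.
Transmission delay per hop = L/R = 11680/48600000000 = 0.000240329 ms; 4 hops → 0.000961317 ms.
Propagation delays (d/s per hop): 1.005, 1.98333, 1.80952, 1.5907 ms; sum = 6.38855 ms.
End-to-end = 6.390 ms.

6.390 ms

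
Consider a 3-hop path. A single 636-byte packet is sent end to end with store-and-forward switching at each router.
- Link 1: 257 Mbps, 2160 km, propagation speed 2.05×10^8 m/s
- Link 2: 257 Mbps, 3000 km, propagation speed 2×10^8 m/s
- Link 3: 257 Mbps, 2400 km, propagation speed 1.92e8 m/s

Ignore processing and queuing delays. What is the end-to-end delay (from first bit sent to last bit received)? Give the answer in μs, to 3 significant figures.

38100 μs

L = 636 × 8 = 5088 bits.
Transmission delay per hop = L/R = 5088/257000000 = 19.7977 μs; 3 hops → 59.393 μs.
Propagation delays (d/s per hop): 10536.6, 15000, 12500 μs; sum = 38036.6 μs.
End-to-end = 38100 μs.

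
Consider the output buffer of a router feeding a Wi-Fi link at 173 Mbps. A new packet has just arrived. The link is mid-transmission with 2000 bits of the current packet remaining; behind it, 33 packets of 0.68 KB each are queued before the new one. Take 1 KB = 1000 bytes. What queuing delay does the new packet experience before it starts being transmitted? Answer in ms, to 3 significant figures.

1.05 ms

Each queued packet: L/R = 5440/173000000 = 0.0314451 ms.
33 queued → 1.03769 ms.
Plus remaining 2000 bits of current packet: 0.0115607 ms.
Queuing delay = 1.05 ms.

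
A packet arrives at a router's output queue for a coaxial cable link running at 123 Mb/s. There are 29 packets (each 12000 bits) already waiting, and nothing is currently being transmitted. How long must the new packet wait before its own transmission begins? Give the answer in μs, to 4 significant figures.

2829 μs

Each queued packet: L/R = 12000/123000000 = 97.561 μs.
29 queued → 2829.27 μs.
Queuing delay = 2829 μs.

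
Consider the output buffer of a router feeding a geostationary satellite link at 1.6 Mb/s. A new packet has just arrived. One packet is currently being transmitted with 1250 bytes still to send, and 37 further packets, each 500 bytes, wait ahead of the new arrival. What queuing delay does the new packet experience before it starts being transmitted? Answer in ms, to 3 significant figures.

Each queued packet: L/R = 4000/1600000 = 2.5 ms.
37 queued → 92.5 ms.
Plus remaining 10000 bits of current packet: 6.25 ms.
Queuing delay = 98.8 ms.

98.8 ms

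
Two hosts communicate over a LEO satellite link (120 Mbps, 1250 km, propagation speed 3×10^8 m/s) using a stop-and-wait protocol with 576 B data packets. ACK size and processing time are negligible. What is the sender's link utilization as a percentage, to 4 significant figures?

t_tx = L/R = 4608/120000000 = 3.84e-05 s.
t_prop = 1250000/300000000 = 0.00416667 s; RTT = 0.00833333 s.
Cycle = t_tx + RTT = 0.00837173 s.
Utilization = t_tx / cycle = 3.84e-05/0.00837173 = 0.4587 %.

0.4587 %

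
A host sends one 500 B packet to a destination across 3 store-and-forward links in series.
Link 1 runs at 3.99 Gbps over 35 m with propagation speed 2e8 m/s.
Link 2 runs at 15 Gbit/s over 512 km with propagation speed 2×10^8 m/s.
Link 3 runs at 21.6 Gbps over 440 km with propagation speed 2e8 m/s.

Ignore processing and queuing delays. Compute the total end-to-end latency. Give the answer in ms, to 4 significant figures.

L = 500 × 8 = 4000 bits.
Transmission delays (L/R per hop): 0.00100251, 0.000266667, 0.000185185 ms; sum = 0.00145436 ms.
Propagation delays (d/s per hop): 0.000175, 2.56, 2.2 ms; sum = 4.76018 ms.
End-to-end = 4.762 ms.

4.762 ms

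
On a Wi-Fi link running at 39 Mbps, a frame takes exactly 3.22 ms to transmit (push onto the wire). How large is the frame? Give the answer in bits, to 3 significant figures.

L = R × t_tx = 39000000 b/s × 0.00322 s = 125580 bits.

126000 bits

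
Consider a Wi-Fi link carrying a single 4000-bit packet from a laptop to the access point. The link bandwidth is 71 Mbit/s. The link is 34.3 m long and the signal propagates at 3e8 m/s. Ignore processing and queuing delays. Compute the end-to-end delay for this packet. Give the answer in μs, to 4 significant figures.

Transmission delay = L/R = 4000 / 71000000 = 56.338 μs.
Propagation delay = d/s = 34.3 m / 300000000 m/s = 0.114333 μs.
Total = 56.45 μs.

56.45 μs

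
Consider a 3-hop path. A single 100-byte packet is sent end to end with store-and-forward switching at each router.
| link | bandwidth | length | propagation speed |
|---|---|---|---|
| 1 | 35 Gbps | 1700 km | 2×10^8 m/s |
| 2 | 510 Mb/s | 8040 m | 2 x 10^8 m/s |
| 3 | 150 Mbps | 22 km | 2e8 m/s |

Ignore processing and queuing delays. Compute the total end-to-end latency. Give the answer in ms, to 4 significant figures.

8.657 ms

L = 100 × 8 = 800 bits.
Transmission delays (L/R per hop): 2.28571e-05, 0.00156863, 0.00533333 ms; sum = 0.00692482 ms.
Propagation delays (d/s per hop): 8.5, 0.0402, 0.11 ms; sum = 8.6502 ms.
End-to-end = 8.657 ms.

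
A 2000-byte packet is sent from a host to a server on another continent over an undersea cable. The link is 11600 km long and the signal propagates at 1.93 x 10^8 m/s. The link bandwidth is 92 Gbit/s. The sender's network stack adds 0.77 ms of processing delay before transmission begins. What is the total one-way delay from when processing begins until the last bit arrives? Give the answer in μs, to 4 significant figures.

60870 μs

L = 2000 × 8 = 16000 bits.
Transmission delay = L/R = 16000 / 92000000000 = 0.173913 μs.
Propagation delay = d/s = 11600000 m / 193000000 m/s = 60103.6 μs.
Plus processing delay 0.77 ms = 770 μs.
Total = 60870 μs.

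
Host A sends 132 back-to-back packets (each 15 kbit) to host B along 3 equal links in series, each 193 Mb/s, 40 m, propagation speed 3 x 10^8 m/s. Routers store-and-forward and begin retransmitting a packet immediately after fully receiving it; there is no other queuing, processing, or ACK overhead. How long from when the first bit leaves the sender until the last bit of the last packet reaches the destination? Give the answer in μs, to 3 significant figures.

10400 μs

Per-hop transmission t_tx = L/R = 15000/193000000 = 77.7202 μs.
Per-hop propagation t_prop = 40/300000000 = 0.133333 μs.
Pipeline fill: first packet needs 3·t_tx to clear all hops; remaining 131 packets each add one t_tx.
Total = (3+132-1)·t_tx + 3·t_prop = 134·77.7202 + 3·0.133333 = 10400 μs.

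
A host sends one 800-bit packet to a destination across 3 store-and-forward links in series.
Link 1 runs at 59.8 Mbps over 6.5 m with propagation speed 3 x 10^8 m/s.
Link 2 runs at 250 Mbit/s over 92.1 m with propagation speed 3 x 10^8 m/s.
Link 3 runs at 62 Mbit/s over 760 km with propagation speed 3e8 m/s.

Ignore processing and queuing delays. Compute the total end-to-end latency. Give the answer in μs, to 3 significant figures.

Transmission delays (L/R per hop): 13.3779, 3.2, 12.9032 μs; sum = 29.4812 μs.
Propagation delays (d/s per hop): 0.0216667, 0.307, 2533.33 μs; sum = 2533.66 μs.
End-to-end = 2560 μs.

2560 μs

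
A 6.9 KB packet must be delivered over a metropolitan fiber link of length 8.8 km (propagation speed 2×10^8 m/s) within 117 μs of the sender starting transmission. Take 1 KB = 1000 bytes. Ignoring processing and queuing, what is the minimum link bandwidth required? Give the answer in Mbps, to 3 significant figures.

756 Mbps

L = 55200 bits.
Propagation delay = 8800 / 200000000 = 44 μs.
Transmission budget = 117 − 44 = 73 μs.
R ≥ L / t_tx = 55200 bits / 7.3e-05 s = 756 Mbps.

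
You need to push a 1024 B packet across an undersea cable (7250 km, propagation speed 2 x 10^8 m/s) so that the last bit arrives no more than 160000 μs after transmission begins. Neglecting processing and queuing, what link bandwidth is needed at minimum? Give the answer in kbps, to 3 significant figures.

66.2 kbps

L = 8192 bits.
Propagation delay = 7250000 / 200000000 = 36250 μs.
Transmission budget = 160000 − 36250 = 123750 μs.
R ≥ L / t_tx = 8192 bits / 0.12375 s = 66.2 kbps.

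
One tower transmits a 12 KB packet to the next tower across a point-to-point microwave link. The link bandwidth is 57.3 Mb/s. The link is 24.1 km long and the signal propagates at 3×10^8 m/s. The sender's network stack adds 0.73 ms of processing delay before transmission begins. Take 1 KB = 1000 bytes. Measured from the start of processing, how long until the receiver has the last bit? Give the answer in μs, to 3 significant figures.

L = 96000 bits.
Transmission delay = L/R = 96000 / 57300000 = 1675.39 μs.
Propagation delay = d/s = 24100 m / 300000000 m/s = 80.3333 μs.
Plus processing delay 0.73 ms = 730 μs.
Total = 2490 μs.

2490 μs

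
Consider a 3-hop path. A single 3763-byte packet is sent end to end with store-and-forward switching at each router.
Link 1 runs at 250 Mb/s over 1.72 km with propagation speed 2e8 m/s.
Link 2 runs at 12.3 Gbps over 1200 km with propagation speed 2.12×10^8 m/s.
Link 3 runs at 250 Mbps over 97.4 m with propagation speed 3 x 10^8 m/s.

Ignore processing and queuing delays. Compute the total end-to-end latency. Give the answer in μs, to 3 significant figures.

L = 3763 × 8 = 30104 bits.
Transmission delays (L/R per hop): 120.416, 2.44748, 120.416 μs; sum = 243.279 μs.
Propagation delays (d/s per hop): 8.6, 5660.38, 0.324667 μs; sum = 5669.3 μs.
End-to-end = 5910 μs.

5910 μs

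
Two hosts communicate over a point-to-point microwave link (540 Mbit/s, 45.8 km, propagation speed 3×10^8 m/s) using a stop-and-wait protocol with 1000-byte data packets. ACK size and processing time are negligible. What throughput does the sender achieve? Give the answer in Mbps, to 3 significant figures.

t_tx = L/R = 8000/540000000 = 1.48148e-05 s.
t_prop = 45800/300000000 = 0.000152667 s; RTT = 0.000305333 s.
Cycle = t_tx + RTT = 0.000320148 s.
Throughput = L / cycle = 8000 / 0.000320148 = 25.0 Mbps.

25.0 Mbps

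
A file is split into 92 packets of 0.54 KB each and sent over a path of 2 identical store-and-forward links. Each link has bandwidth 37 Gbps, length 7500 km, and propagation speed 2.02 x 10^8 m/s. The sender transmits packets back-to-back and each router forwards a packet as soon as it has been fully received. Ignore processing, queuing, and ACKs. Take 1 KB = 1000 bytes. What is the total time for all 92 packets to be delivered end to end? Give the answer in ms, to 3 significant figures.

74.3 ms

Per-hop transmission t_tx = L/R = 4320/37000000000 = 0.000116757 ms.
Per-hop propagation t_prop = 7500000/202000000 = 37.1287 ms.
Pipeline fill: first packet needs 2·t_tx to clear all hops; remaining 91 packets each add one t_tx.
Total = (2+92-1)·t_tx + 2·t_prop = 93·0.000116757 + 2·37.1287 = 74.3 ms.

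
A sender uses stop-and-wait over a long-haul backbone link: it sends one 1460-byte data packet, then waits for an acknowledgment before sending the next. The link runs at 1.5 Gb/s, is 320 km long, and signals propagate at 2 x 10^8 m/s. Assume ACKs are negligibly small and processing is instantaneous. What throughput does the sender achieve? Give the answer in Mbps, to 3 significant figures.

3.64 Mbps

t_tx = L/R = 11680/1500000000 = 7.78667e-06 s.
t_prop = 320000/200000000 = 0.0016 s; RTT = 0.0032 s.
Cycle = t_tx + RTT = 0.00320779 s.
Throughput = L / cycle = 11680 / 0.00320779 = 3.64 Mbps.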